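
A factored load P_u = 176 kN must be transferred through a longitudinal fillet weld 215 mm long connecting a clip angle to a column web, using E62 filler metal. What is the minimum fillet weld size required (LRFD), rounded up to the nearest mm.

E62XX → F_EXX = 620 MPa.
Total weld length L = 215 mm.
Required throat t_e = P_u / (φ × 0.6 F_EXX × L) = 176 / (0.75 × 0.6 × 620 × 215 × 10⁻³) = 2.934 mm.
Required leg w = t_e / 0.707 = 4.15 mm → use 5 mm.

w = 5 mm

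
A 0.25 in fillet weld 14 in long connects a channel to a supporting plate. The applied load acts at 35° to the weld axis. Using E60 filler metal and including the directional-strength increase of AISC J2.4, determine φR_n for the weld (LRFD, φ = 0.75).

φR_n ≈ 81.3 kips

E60XX → F_EXX = 60 ksi.
t_e = 0.707 × 0.25 = 0.1767 in; A_we = 0.1767 × 14 = 2.474 in².
Directional factor: 1.0 + 0.5 sin^1.5(35°) = 1.217.
F_nw = 0.6 × 60 × 1.217 = 43.82 ksi.
φR_n = 0.75 × 43.82 × 2.474 = 81.32 kips.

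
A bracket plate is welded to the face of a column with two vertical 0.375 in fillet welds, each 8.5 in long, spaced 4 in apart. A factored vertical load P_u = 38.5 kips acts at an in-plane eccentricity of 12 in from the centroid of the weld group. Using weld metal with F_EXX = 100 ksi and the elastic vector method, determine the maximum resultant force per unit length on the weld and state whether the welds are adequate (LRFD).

Total weld length L_w = 17 in. Treat welds as unit-width lines.
Polar moment about centroid: J = 2[d³/12 + d(b/2)²] = 2[8.5³/12 + 8.5×2²] = 170.4 in³.
Direct shear f_v = P/L_w = 38.5 / 17 = 2.265 kip/in (vertical).
Torsion M = P·e = 38.5 × 12 = 462 kip·in.
Critical point at (x, y) = (2, 4.25) from centroid. f_tx = M·y/J = 11.53 kip/in; f_ty = M·x/J = 5.424 kip/in.
Resultant f_max = √[f_tx² + (f_v + f_ty)²] = √[11.53² + (2.265 + 5.424)²] = 13.86 kip/in.
Capacity per unit length: φr_n = 0.75 × 0.6 × 100 × (0.707 × 0.375) = 11.93 kip/in.
13.86 > 11.93 → NOT adequate.

f_max ≈ 13.9 kip/in; NOT adequate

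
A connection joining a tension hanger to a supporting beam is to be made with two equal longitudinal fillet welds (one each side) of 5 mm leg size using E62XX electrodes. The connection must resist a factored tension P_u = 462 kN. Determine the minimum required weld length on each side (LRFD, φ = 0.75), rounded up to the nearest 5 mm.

L = 235 mm on each side

E62XX → F_EXX = 620 MPa.
Throat t_e = 0.707 × 5 = 3.535 mm.
φr_n = 0.75 × 0.6 × 620 × 3.535 × 10⁻³ = 0.9863 kN/mm.
L_req = P_u / φr_n = 462 / 0.9863 = 468.4 mm total.
Per side: 468.4 / 2 = 234.2 mm.
Round up → use L = 235 mm on each side.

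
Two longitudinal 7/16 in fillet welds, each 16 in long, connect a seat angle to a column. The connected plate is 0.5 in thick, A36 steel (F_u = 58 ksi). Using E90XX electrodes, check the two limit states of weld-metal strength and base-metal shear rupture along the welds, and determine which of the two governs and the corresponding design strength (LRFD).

φR_n ≈ 401 kips (weld metal governs)

E90XX → F_EXX = 90 ksi.
t_e = 0.707 × 0.4375 = 0.3093 in; L = 32 in.
Weld metal: φR_n = 0.75 × 0.6 × 90 × 0.3093 × 32 = 400.9 kips.
Base metal (shear rupture): φR_n = 0.75 × 0.6 × 58 × 0.5 × 32 = 417.6 kips.
Governing: weld metal.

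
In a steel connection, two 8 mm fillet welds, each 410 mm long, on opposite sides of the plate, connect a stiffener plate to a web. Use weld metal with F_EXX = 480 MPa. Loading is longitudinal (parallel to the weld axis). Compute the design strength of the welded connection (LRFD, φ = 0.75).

φR_n ≈ 1000 kN

Effective throat t_e = 0.707 × 8 = 5.656 mm.
Total length L = 820 mm; A_we = 5.656 × 820 = 4638 mm².
F_nw = 0.6 F_EXX = 0.6 × 480 = 288 MPa.
φR_n = 0.75 × 288 × 4638 × 10⁻³ = 1002 kN.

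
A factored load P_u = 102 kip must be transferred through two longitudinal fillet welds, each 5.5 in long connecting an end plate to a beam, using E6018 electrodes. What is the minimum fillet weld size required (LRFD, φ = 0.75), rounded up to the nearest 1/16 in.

w = 1/2 in

E60XX → F_EXX = 60 ksi.
Total weld length L = 11 in.
Required throat t_e = P_u / (φ × 0.6 F_EXX × L) = 102 / (0.75 × 0.6 × 60 × 11) = 0.3434 in.
Required leg w = t_e / 0.707 = 0.4858 in → use 1/2 in.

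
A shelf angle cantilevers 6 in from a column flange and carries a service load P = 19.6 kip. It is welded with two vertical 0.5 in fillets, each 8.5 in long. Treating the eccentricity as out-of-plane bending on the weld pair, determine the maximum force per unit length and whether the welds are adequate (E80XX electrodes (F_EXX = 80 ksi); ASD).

f_max ≈ 5.02 kip/in; adequate

L_w = 2 × 8.5 = 17 in; section modulus (unit throat) S = 2 × L²/6 = 24.08 in².
Direct shear f_v = P/L_w = 19.6/17 = 1.153 kip/in.
Moment M = P × e = 19.6 × 6 = 117.6 kip·in; bending f_b = M/S = 4.883 kip/in.
f_max = √(f_v² + f_b²) = √(1.153² + 4.883²) = 5.017 kip/in.
r_n/Ω = (1/2.0) × 0.6 × 80 × (0.707 × 0.5) = 8.484 kip/in → adequate.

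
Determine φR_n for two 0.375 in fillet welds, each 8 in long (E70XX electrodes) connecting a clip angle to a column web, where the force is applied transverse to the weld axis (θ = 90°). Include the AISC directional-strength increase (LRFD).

φR_n ≈ 200 kip

E70XX → F_EXX = 70 ksi.
t_e = 0.707 × 0.375 = 0.2651 in; A_we = 0.2651 × 16 = 4.242 in².
Directional factor: 1.0 + 0.5 sin^1.5(90°) = 1.5.
F_nw = 0.6 × 70 × 1.5 = 63 ksi.
φR_n = 0.75 × 63 × 4.242 = 200.4 kip.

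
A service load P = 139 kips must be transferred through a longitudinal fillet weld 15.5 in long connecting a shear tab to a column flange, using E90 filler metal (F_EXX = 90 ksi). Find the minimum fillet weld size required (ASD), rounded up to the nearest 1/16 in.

w = 1/2 in

Total weld length L = 15.5 in.
Required throat t_e = P × Ω / (0.6 F_EXX × L) = 139 × 2.0 / (0.6 × 90 × 15.5) = 0.3321 in.
Required leg w = t_e / 0.707 = 0.4698 in → use 1/2 in.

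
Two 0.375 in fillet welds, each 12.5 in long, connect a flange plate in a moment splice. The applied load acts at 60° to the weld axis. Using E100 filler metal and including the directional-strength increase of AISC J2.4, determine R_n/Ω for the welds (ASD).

E100XX → F_EXX = 100 ksi.
t_e = 0.707 × 0.375 = 0.2651 in; A_we = 0.2651 × 25 = 6.628 in².
Directional factor: 1.0 + 0.5 sin^1.5(60°) = 1.403.
F_nw = 0.6 × 100 × 1.403 = 84.18 ksi.
R_n/Ω = (84.18 × 6.628) / 2.0 = 279 kips.

R_n/Ω ≈ 279 kips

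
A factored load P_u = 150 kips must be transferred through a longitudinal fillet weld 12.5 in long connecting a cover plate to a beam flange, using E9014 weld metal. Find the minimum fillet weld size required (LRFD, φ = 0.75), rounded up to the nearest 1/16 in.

w = 7/16 in

E90XX → F_EXX = 90 ksi.
Total weld length L = 12.5 in.
Required throat t_e = P_u / (φ × 0.6 F_EXX × L) = 150 / (0.75 × 0.6 × 90 × 12.5) = 0.2963 in.
Required leg w = t_e / 0.707 = 0.4191 in → use 7/16 in.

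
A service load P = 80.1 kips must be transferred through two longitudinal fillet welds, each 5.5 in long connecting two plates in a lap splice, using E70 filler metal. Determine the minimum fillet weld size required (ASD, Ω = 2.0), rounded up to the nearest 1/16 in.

E70XX → F_EXX = 70 ksi.
Total weld length L = 11 in.
Required throat t_e = P × Ω / (0.6 F_EXX × L) = 80.1 × 2.0 / (0.6 × 70 × 11) = 0.3468 in.
Required leg w = t_e / 0.707 = 0.4905 in → use 1/2 in.

w = 1/2 in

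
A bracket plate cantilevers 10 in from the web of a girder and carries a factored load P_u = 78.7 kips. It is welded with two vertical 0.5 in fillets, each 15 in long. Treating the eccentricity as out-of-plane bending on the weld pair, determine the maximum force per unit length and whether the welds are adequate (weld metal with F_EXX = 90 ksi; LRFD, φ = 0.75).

L_w = 2 × 15 = 30 in; section modulus (unit throat) S = 2 × L²/6 = 75 in².
Direct shear f_v = P/L_w = 78.7/30 = 2.623 kip/in.
Moment M = P × e = 78.7 × 10 = 787 kip·in; bending f_b = M/S = 10.49 kip/in.
f_max = √(f_v² + f_b²) = √(2.623² + 10.49²) = 10.82 kip/in.
φr_n = 0.75 × 0.6 × 90 × (0.707 × 0.5) = 14.32 kip/in → adequate.

f_max ≈ 10.8 kip/in; adequate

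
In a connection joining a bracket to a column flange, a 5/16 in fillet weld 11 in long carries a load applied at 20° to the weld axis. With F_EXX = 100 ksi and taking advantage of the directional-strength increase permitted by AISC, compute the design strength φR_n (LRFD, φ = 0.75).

t_e = 0.707 × 0.3125 = 0.2209 in; A_we = 0.2209 × 11 = 2.43 in².
Directional factor: 1.0 + 0.5 sin^1.5(20°) = 1.1.
F_nw = 0.6 × 100 × 1.1 = 66 ksi.
φR_n = 0.75 × 66 × 2.43 = 120.3 kips.

φR_n ≈ 120 kips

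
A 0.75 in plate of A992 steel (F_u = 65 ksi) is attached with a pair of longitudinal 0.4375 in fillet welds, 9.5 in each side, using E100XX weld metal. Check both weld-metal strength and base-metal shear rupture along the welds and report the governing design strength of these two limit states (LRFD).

E100XX → F_EXX = 100 ksi.
t_e = 0.707 × 0.4375 = 0.3093 in; L = 19 in.
Weld metal: φR_n = 0.75 × 0.6 × 100 × 0.3093 × 19 = 264.5 kip.
Base metal (shear rupture): φR_n = 0.75 × 0.6 × 65 × 0.75 × 19 = 416.8 kip.
Governing: weld metal.

φR_n ≈ 264 kip (weld metal governs)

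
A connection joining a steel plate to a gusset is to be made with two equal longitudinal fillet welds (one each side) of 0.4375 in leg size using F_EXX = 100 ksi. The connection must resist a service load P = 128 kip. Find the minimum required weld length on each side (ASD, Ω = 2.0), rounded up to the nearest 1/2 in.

Throat t_e = 0.707 × 0.4375 = 0.3093 in.
r_n/Ω = (0.6 × 100 × 0.3093) / 2.0 = 9.279 kip/in.
L_req = P / (r_n/Ω) = 128 / 9.279 = 13.79 in total.
Per side: 13.79 / 2 = 6.897 in.
Round up → use L = 7 in on each side.

L = 7 in on each side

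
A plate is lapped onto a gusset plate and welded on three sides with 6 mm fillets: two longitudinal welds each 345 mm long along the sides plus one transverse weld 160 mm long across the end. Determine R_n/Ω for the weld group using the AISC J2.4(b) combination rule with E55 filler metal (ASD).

R_n/Ω ≈ 595 kN

E55XX → F_EXX = 550 MPa.
t_e = 0.707 × 6 = 4.242 mm.
R_nwl = 0.6 × 550 × 4.242 × 690 × 10⁻³ = 965.9 kN (longitudinal, 2 welds).
R_nwt = 0.6 × 550 × 4.242 × 160 × 10⁻³ = 224 kN (transverse, base value).
(i) R_nwl + R_nwt = 1190 kN; (ii) 0.85 R_nwl + 1.5 R_nwt = 1157 kN.
R_n = max = 1190 kN [governs: (i)]; R_n/Ω = 594.9 kN.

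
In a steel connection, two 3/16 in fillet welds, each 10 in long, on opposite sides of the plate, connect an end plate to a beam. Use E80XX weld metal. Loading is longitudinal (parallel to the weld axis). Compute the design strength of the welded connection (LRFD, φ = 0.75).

φR_n ≈ 95.4 kip

E80XX → F_EXX = 80 ksi.
Effective throat t_e = 0.707 × 0.1875 = 0.1326 in.
Total length L = 20 in; A_we = 0.1326 × 20 = 2.651 in².
F_nw = 0.6 F_EXX = 0.6 × 80 = 48 ksi.
φR_n = 0.75 × 48 × 2.651 = 95.45 kip.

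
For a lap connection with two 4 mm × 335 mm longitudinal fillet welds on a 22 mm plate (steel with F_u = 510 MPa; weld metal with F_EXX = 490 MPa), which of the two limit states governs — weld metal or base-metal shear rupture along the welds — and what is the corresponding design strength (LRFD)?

φR_n ≈ 418 kN (weld metal governs)

t_e = 0.707 × 4 = 2.828 mm; L = 670 mm.
Weld metal: φR_n = 0.75 × 0.6 × 490 × 2.828 × 670 × 10⁻³ = 417.8 kN.
Base metal (shear rupture): φR_n = 0.75 × 0.6 × 510 × 22 × 670 × 10⁻³ = 3383 kN.
Governing: weld metal.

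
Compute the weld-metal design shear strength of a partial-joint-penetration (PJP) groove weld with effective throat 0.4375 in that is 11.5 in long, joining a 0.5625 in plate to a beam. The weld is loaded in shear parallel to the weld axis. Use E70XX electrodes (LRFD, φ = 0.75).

φR_n ≈ 158 kips

E70XX → F_EXX = 70 ksi.
Effective throat (given) t_e = 0.4375 in.
A_we = 0.4375 × 11.5 = 5.031 in².
F_nw = 0.6 F_EXX = 42 ksi.
φR_n = 0.75 × 42 × 5.031 = 158.5 kips.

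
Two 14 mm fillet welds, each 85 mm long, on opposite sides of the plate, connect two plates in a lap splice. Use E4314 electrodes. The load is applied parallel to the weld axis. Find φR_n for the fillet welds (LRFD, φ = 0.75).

E43XX → F_EXX = 430 MPa.
Effective throat t_e = 0.707 × 14 = 9.898 mm.
Total length L = 170 mm; A_we = 9.898 × 170 = 1683 mm².
F_nw = 0.6 F_EXX = 0.6 × 430 = 258 MPa.
φR_n = 0.75 × 258 × 1683 × 10⁻³ = 325.6 kN.

φR_n ≈ 326 kN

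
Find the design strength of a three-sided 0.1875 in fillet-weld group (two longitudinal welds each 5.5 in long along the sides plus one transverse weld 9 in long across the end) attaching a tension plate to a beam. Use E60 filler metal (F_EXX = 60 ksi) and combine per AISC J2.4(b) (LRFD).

φR_n ≈ 81.8 kips

t_e = 0.707 × 0.1875 = 0.1326 in.
R_nwl = 0.6 × 60 × 0.1326 × 11 = 52.49 kips (longitudinal, 2 welds).
R_nwt = 0.6 × 60 × 0.1326 × 9 = 42.95 kips (transverse, base value).
(i) R_nwl + R_nwt = 95.44 kips; (ii) 0.85 R_nwl + 1.5 R_nwt = 109 kips.
R_n = max = 109 kips [governs: (ii)]; φR_n = 81.78 kips.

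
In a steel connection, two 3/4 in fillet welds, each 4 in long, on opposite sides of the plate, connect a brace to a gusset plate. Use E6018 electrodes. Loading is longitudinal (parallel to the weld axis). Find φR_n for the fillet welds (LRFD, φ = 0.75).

E60XX → F_EXX = 60 ksi.
Effective throat t_e = 0.707 × 0.75 = 0.5302 in.
Total length L = 8 in; A_we = 0.5302 × 8 = 4.242 in².
F_nw = 0.6 F_EXX = 0.6 × 60 = 36 ksi.
φR_n = 0.75 × 36 × 4.242 = 114.5 kips.

φR_n ≈ 115 kips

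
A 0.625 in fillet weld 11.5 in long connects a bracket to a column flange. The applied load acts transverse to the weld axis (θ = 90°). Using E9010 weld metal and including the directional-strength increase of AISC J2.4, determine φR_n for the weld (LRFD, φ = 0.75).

φR_n ≈ 309 kip

E90XX → F_EXX = 90 ksi.
t_e = 0.707 × 0.625 = 0.4419 in; A_we = 0.4419 × 11.5 = 5.082 in².
Directional factor: 1.0 + 0.5 sin^1.5(90°) = 1.5.
F_nw = 0.6 × 90 × 1.5 = 81 ksi.
φR_n = 0.75 × 81 × 5.082 = 308.7 kip.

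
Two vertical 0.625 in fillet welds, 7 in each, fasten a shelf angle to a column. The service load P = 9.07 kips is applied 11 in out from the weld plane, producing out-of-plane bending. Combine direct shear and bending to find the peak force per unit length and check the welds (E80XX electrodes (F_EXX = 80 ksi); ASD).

f_max ≈ 6.14 kip/in; adequate

L_w = 2 × 7 = 14 in; section modulus (unit throat) S = 2 × L²/6 = 16.33 in².
Direct shear f_v = P/L_w = 9.07/14 = 0.6479 kip/in.
Moment M = P × e = 9.07 × 11 = 99.77 kip·in; bending f_b = M/S = 6.108 kip/in.
f_max = √(f_v² + f_b²) = √(0.6479² + 6.108²) = 6.143 kip/in.
r_n/Ω = (1/2.0) × 0.6 × 80 × (0.707 × 0.625) = 10.6 kip/in → adequate.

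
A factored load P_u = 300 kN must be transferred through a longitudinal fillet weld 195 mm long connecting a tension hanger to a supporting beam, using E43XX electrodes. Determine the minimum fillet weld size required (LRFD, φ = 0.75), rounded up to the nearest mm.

E43XX → F_EXX = 430 MPa.
Total weld length L = 195 mm.
Required throat t_e = P_u / (φ × 0.6 F_EXX × L) = 300 / (0.75 × 0.6 × 430 × 195 × 10⁻³) = 7.951 mm.
Required leg w = t_e / 0.707 = 11.25 mm → use 12 mm.

w = 12 mm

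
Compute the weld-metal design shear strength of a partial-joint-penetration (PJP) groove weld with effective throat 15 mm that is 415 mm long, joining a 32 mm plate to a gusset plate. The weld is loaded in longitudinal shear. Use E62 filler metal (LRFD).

φR_n ≈ 1740 kN

E62XX → F_EXX = 620 MPa.
Effective throat (given) t_e = 15 mm.
A_we = 15 × 415 = 6225 mm².
F_nw = 0.6 F_EXX = 372 MPa.
φR_n = 0.75 × 372 × 6225 × 10⁻³ = 1737 kN.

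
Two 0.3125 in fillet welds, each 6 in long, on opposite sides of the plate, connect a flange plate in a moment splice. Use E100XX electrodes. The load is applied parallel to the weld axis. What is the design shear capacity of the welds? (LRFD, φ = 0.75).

E100XX → F_EXX = 100 ksi.
Effective throat t_e = 0.707 × 0.3125 = 0.2209 in.
Total length L = 12 in; A_we = 0.2209 × 12 = 2.651 in².
F_nw = 0.6 F_EXX = 0.6 × 100 = 60 ksi.
φR_n = 0.75 × 60 × 2.651 = 119.3 kip.

φR_n ≈ 119 kip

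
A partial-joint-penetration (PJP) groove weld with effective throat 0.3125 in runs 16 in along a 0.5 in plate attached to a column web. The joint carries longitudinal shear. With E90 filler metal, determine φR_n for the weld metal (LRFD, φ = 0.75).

φR_n ≈ 202 kips

E90XX → F_EXX = 90 ksi.
Effective throat (given) t_e = 0.3125 in.
A_we = 0.3125 × 16 = 5 in².
F_nw = 0.6 F_EXX = 54 ksi.
φR_n = 0.75 × 54 × 5 = 202.5 kips.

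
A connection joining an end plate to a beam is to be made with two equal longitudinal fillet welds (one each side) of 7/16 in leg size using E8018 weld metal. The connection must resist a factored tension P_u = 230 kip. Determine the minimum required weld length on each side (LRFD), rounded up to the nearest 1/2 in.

L = 10.5 in on each side

E80XX → F_EXX = 80 ksi.
Throat t_e = 0.707 × 0.4375 = 0.3093 in.
φr_n = 0.75 × 0.6 × 80 × 0.3093 = 11.14 kip/in.
L_req = P_u / φr_n = 230 / 11.14 = 20.66 in total.
Per side: 20.66 / 2 = 10.33 in.
Round up → use L = 10.5 in on each side.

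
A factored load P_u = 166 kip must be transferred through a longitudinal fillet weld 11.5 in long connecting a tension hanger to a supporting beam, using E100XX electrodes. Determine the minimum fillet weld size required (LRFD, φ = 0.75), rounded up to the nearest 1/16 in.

E100XX → F_EXX = 100 ksi.
Total weld length L = 11.5 in.
Required throat t_e = P_u / (φ × 0.6 F_EXX × L) = 166 / (0.75 × 0.6 × 100 × 11.5) = 0.3208 in.
Required leg w = t_e / 0.707 = 0.4537 in → use 1/2 in.

w = 1/2 in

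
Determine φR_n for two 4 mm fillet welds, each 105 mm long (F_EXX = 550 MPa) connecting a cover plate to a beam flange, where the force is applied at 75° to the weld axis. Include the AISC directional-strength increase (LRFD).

t_e = 0.707 × 4 = 2.828 mm; A_we = 2.828 × 210 = 593.9 mm².
Directional factor: 1.0 + 0.5 sin^1.5(75°) = 1.475.
F_nw = 0.6 × 550 × 1.475 = 486.6 MPa.
φR_n = 0.75 × 486.6 × 593.9 × 10⁻³ = 216.8 kN.

φR_n ≈ 217 kN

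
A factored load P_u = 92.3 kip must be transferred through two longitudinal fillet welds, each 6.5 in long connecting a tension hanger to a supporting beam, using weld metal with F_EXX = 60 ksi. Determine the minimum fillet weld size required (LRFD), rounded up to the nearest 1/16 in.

Total weld length L = 13 in.
Required throat t_e = P_u / (φ × 0.6 F_EXX × L) = 92.3 / (0.75 × 0.6 × 60 × 13) = 0.263 in.
Required leg w = t_e / 0.707 = 0.3719 in → use 3/8 in.

w = 3/8 in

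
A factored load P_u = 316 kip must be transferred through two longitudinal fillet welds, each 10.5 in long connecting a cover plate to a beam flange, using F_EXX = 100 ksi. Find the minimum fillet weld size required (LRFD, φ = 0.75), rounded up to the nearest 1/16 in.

Total weld length L = 21 in.
Required throat t_e = P_u / (φ × 0.6 F_EXX × L) = 316 / (0.75 × 0.6 × 100 × 21) = 0.3344 in.
Required leg w = t_e / 0.707 = 0.473 in → use 1/2 in.

w = 1/2 in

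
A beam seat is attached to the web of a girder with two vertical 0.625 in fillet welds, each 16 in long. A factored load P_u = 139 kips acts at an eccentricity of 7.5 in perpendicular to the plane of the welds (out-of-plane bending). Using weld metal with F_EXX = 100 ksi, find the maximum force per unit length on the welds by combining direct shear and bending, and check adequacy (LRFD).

f_max ≈ 13 kip/in; adequate

L_w = 2 × 16 = 32 in; section modulus (unit throat) S = 2 × L²/6 = 85.33 in².
Direct shear f_v = P/L_w = 139/32 = 4.344 kip/in.
Moment M = P × e = 139 × 7.5 = 1042.5 kip·in; bending f_b = M/S = 12.22 kip/in.
f_max = √(f_v² + f_b²) = √(4.344² + 12.22²) = 12.97 kip/in.
φr_n = 0.75 × 0.6 × 100 × (0.707 × 0.625) = 19.88 kip/in → adequate.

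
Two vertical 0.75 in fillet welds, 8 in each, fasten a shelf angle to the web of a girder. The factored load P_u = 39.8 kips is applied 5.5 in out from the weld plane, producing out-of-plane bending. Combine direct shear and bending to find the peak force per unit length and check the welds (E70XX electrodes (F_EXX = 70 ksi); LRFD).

f_max ≈ 10.6 kip/in; adequate

L_w = 2 × 8 = 16 in; section modulus (unit throat) S = 2 × L²/6 = 21.33 in².
Direct shear f_v = P/L_w = 39.8/16 = 2.487 kip/in.
Moment M = P × e = 39.8 × 5.5 = 218.9 kip·in; bending f_b = M/S = 10.26 kip/in.
f_max = √(f_v² + f_b²) = √(2.487² + 10.26²) = 10.56 kip/in.
φr_n = 0.75 × 0.6 × 70 × (0.707 × 0.75) = 16.7 kip/in → adequate.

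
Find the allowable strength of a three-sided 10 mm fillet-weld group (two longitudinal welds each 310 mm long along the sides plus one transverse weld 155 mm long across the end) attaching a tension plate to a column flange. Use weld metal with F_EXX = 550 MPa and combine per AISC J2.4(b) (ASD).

t_e = 0.707 × 10 = 7.07 mm.
R_nwl = 0.6 × 550 × 7.07 × 620 × 10⁻³ = 1447 kN (longitudinal, 2 welds).
R_nwt = 0.6 × 550 × 7.07 × 155 × 10⁻³ = 361.6 kN (transverse, base value).
(i) R_nwl + R_nwt = 1808 kN; (ii) 0.85 R_nwl + 1.5 R_nwt = 1772 kN.
R_n = max = 1808 kN [governs: (i)]; R_n/Ω = 904.1 kN.

R_n/Ω ≈ 904 kN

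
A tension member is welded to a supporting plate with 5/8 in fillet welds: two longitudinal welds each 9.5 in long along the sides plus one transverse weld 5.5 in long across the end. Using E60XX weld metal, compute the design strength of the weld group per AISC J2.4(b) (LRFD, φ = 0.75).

φR_n ≈ 292 kips

E60XX → F_EXX = 60 ksi.
t_e = 0.707 × 0.625 = 0.4419 in.
R_nwl = 0.6 × 60 × 0.4419 × 19 = 302.2 kips (longitudinal, 2 welds).
R_nwt = 0.6 × 60 × 0.4419 × 5.5 = 87.49 kips (transverse, base value).
(i) R_nwl + R_nwt = 389.7 kips; (ii) 0.85 R_nwl + 1.5 R_nwt = 388.1 kips.
R_n = max = 389.7 kips [governs: (i)]; φR_n = 292.3 kips.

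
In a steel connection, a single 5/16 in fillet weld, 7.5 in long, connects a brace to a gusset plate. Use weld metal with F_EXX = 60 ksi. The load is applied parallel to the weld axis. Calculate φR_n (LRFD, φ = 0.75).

φR_n ≈ 44.7 kips

Effective throat t_e = 0.707 × 0.3125 = 0.2209 in.
Total length L = 7.5 in; A_we = 0.2209 × 7.5 = 1.657 in².
F_nw = 0.6 F_EXX = 0.6 × 60 = 36 ksi.
φR_n = 0.75 × 36 × 1.657 = 44.74 kips.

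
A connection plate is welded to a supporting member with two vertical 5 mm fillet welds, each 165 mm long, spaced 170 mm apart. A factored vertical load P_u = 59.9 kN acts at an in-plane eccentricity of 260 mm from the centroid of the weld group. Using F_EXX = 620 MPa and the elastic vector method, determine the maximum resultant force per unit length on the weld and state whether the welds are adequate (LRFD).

f_max ≈ 730 N/mm; adequate

Total weld length L_w = 330 mm. Treat welds as unit-width lines.
Polar moment about centroid: J = 2[d³/12 + d(b/2)²] = 2[165³/12 + 165×85²] = 3133000 mm³.
Direct shear f_v = P/L_w = 59.9×10³ / 330 = 181.5 N/mm (vertical).
Torsion M = P·e = 59.9×10³ × 260 = 15574000 N·mm.
Critical point at (x, y) = (85, 82.5) from centroid. f_tx = M·y/J = 410.1 N/mm; f_ty = M·x/J = 422.5 N/mm.
Resultant f_max = √[f_tx² + (f_v + f_ty)²] = √[410.1² + (181.5 + 422.5)²] = 730.1 N/mm.
Capacity per unit length: φr_n = 0.75 × 0.6 × 620 × (0.707 × 5) = 986.3 N/mm.
730.1 ≤ 986.3 → adequate.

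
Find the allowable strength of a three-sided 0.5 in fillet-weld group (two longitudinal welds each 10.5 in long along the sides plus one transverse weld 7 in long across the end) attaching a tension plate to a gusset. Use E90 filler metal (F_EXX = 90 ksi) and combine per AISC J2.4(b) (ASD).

R_n/Ω ≈ 271 kip

t_e = 0.707 × 0.5 = 0.3535 in.
R_nwl = 0.6 × 90 × 0.3535 × 21 = 400.9 kip (longitudinal, 2 welds).
R_nwt = 0.6 × 90 × 0.3535 × 7 = 133.6 kip (transverse, base value).
(i) R_nwl + R_nwt = 534.5 kip; (ii) 0.85 R_nwl + 1.5 R_nwt = 541.2 kip.
R_n = max = 541.2 kip [governs: (ii)]; R_n/Ω = 270.6 kip.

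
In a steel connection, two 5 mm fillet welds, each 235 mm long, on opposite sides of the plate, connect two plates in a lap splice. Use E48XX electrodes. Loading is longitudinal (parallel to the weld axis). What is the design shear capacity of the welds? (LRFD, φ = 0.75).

φR_n ≈ 359 kN

E48XX → F_EXX = 480 MPa.
Effective throat t_e = 0.707 × 5 = 3.535 mm.
Total length L = 470 mm; A_we = 3.535 × 470 = 1661 mm².
F_nw = 0.6 F_EXX = 0.6 × 480 = 288 MPa.
φR_n = 0.75 × 288 × 1661 × 10⁻³ = 358.9 kN.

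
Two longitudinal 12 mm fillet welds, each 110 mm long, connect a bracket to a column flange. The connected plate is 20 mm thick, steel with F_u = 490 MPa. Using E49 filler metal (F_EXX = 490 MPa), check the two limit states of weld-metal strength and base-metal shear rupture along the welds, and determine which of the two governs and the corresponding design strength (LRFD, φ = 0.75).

φR_n ≈ 412 kN (weld metal governs)

t_e = 0.707 × 12 = 8.484 mm; L = 220 mm.
Weld metal: φR_n = 0.75 × 0.6 × 490 × 8.484 × 220 × 10⁻³ = 411.6 kN.
Base metal (shear rupture): φR_n = 0.75 × 0.6 × 490 × 20 × 220 × 10⁻³ = 970.2 kN.
Governing: weld metal.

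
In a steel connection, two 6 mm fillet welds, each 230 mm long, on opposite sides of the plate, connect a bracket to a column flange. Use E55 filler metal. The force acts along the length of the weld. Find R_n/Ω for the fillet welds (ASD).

R_n/Ω ≈ 322 kN

E55XX → F_EXX = 550 MPa.
Effective throat t_e = 0.707 × 6 = 4.242 mm.
Total length L = 460 mm; A_we = 4.242 × 460 = 1951 mm².
F_nw = 0.6 F_EXX = 0.6 × 550 = 330 MPa.
R_n = 330 × 1951 × 10⁻³ = 643.9 kN; R_n/Ω = 643.9/2.0 = 322 kN.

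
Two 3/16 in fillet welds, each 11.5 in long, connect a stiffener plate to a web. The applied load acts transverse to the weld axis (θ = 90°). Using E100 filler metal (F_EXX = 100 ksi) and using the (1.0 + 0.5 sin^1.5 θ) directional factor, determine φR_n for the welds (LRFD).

φR_n ≈ 206 kips

t_e = 0.707 × 0.1875 = 0.1326 in; A_we = 0.1326 × 23 = 3.049 in².
Directional factor: 1.0 + 0.5 sin^1.5(90°) = 1.5.
F_nw = 0.6 × 100 × 1.5 = 90 ksi.
φR_n = 0.75 × 90 × 3.049 = 205.8 kips.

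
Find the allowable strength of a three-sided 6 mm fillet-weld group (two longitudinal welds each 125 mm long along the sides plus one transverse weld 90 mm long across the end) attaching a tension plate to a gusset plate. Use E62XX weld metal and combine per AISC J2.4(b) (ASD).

E62XX → F_EXX = 620 MPa.
t_e = 0.707 × 6 = 4.242 mm.
R_nwl = 0.6 × 620 × 4.242 × 250 × 10⁻³ = 394.5 kN (longitudinal, 2 welds).
R_nwt = 0.6 × 620 × 4.242 × 90 × 10⁻³ = 142 kN (transverse, base value).
(i) R_nwl + R_nwt = 536.5 kN; (ii) 0.85 R_nwl + 1.5 R_nwt = 548.4 kN.
R_n = max = 548.4 kN [governs: (ii)]; R_n/Ω = 274.2 kN.

R_n/Ω ≈ 274 kN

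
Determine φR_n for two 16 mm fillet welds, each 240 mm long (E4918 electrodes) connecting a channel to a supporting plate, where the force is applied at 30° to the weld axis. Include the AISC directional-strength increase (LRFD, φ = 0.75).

φR_n ≈ 1410 kN

E49XX → F_EXX = 490 MPa.
t_e = 0.707 × 16 = 11.31 mm; A_we = 11.31 × 480 = 5430 mm².
Directional factor: 1.0 + 0.5 sin^1.5(30°) = 1.177.
F_nw = 0.6 × 490 × 1.177 = 346 MPa.
φR_n = 0.75 × 346 × 5430 × 10⁻³ = 1409 kN.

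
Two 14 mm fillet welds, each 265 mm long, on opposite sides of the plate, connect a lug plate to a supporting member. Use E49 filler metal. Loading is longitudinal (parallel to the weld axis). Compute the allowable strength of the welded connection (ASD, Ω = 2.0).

E49XX → F_EXX = 490 MPa.
Effective throat t_e = 0.707 × 14 = 9.898 mm.
Total length L = 530 mm; A_we = 9.898 × 530 = 5246 mm².
F_nw = 0.6 F_EXX = 0.6 × 490 = 294 MPa.
R_n = 294 × 5246 × 10⁻³ = 1542 kN; R_n/Ω = 1542/2.0 = 771.2 kN.

R_n/Ω ≈ 771 kN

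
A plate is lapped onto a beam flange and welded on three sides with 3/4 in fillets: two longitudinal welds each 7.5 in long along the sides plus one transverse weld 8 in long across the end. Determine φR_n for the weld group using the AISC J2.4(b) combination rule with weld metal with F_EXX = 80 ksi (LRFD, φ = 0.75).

φR_n ≈ 472 kips

t_e = 0.707 × 0.75 = 0.5302 in.
R_nwl = 0.6 × 80 × 0.5302 × 15 = 381.8 kips (longitudinal, 2 welds).
R_nwt = 0.6 × 80 × 0.5302 × 8 = 203.6 kips (transverse, base value).
(i) R_nwl + R_nwt = 585.4 kips; (ii) 0.85 R_nwl + 1.5 R_nwt = 629.9 kips.
R_n = max = 629.9 kips [governs: (ii)]; φR_n = 472.5 kips.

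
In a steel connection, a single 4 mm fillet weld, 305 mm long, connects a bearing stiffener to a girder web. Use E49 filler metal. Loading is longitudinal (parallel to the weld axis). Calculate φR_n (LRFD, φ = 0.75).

φR_n ≈ 190 kN

E49XX → F_EXX = 490 MPa.
Effective throat t_e = 0.707 × 4 = 2.828 mm.
Total length L = 305 mm; A_we = 2.828 × 305 = 862.5 mm².
F_nw = 0.6 F_EXX = 0.6 × 490 = 294 MPa.
φR_n = 0.75 × 294 × 862.5 × 10⁻³ = 190.2 kN.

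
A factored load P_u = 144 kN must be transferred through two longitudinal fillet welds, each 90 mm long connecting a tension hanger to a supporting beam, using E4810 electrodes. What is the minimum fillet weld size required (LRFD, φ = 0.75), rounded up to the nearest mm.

E48XX → F_EXX = 480 MPa.
Total weld length L = 180 mm.
Required throat t_e = P_u / (φ × 0.6 F_EXX × L) = 144 / (0.75 × 0.6 × 480 × 180 × 10⁻³) = 3.704 mm.
Required leg w = t_e / 0.707 = 5.239 mm → use 6 mm.

w = 6 mm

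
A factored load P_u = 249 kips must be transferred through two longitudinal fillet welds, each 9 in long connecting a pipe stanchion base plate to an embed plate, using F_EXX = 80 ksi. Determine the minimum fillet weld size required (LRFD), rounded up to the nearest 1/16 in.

w = 9/16 in

Total weld length L = 18 in.
Required throat t_e = P_u / (φ × 0.6 F_EXX × L) = 249 / (0.75 × 0.6 × 80 × 18) = 0.3843 in.
Required leg w = t_e / 0.707 = 0.5435 in → use 9/16 in.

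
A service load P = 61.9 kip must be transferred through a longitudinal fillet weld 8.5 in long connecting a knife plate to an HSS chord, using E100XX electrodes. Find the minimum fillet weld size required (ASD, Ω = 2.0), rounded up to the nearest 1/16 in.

E100XX → F_EXX = 100 ksi.
Total weld length L = 8.5 in.
Required throat t_e = P × Ω / (0.6 F_EXX × L) = 61.9 × 2.0 / (0.6 × 100 × 8.5) = 0.2427 in.
Required leg w = t_e / 0.707 = 0.3433 in → use 3/8 in.

w = 3/8 in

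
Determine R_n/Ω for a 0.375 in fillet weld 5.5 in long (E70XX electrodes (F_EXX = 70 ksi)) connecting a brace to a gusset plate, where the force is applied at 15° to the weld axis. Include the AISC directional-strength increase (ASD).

R_n/Ω ≈ 32.6 kips

t_e = 0.707 × 0.375 = 0.2651 in; A_we = 0.2651 × 5.5 = 1.458 in².
Directional factor: 1.0 + 0.5 sin^1.5(15°) = 1.066.
F_nw = 0.6 × 70 × 1.066 = 44.77 ksi.
R_n/Ω = (44.77 × 1.458) / 2.0 = 32.64 kips.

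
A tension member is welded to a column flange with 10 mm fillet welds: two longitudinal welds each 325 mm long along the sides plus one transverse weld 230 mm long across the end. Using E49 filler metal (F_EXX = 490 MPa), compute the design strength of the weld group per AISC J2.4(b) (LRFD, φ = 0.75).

φR_n ≈ 1400 kN

t_e = 0.707 × 10 = 7.07 mm.
R_nwl = 0.6 × 490 × 7.07 × 650 × 10⁻³ = 1351 kN (longitudinal, 2 welds).
R_nwt = 0.6 × 490 × 7.07 × 230 × 10⁻³ = 478.1 kN (transverse, base value).
(i) R_nwl + R_nwt = 1829 kN; (ii) 0.85 R_nwl + 1.5 R_nwt = 1866 kN.
R_n = max = 1866 kN [governs: (ii)]; φR_n = 1399 kN.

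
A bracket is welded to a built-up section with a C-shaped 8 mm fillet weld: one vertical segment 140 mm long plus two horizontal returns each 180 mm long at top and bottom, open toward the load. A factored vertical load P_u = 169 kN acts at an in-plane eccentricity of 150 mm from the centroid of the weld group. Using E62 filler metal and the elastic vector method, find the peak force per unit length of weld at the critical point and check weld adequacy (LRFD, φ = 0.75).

E62XX → F_EXX = 620 MPa.
Total weld length L_w = 500 mm. Treat welds as unit-width lines.
Centroid: x̄ = 2×180×90 / 500 = 64.8 mm from the vertical weld.
Polar moment about centroid: J = I_x + I_y = [140³/12 + 2×180×70²] + [140×64.8² + 2(180³/12 + 180×25.2²)] = 3781000 mm³.
Direct shear f_v = P/L_w = 169×10³ / 500 = 338 N/mm (vertical).
Torsion M = P·e = 169×10³ × 150 = 25350000 N·mm.
Critical point at (x, y) = (115.2, 70) from centroid. f_tx = M·y/J = 469.3 N/mm; f_ty = M·x/J = 772.3 N/mm.
Resultant f_max = √[f_tx² + (f_v + f_ty)²] = √[469.3² + (338 + 772.3)²] = 1205 N/mm.
Capacity per unit length: φr_n = 0.75 × 0.6 × 620 × (0.707 × 8) = 1578 N/mm.
1205 ≤ 1578 → adequate.

f_max ≈ 1210 N/mm; adequate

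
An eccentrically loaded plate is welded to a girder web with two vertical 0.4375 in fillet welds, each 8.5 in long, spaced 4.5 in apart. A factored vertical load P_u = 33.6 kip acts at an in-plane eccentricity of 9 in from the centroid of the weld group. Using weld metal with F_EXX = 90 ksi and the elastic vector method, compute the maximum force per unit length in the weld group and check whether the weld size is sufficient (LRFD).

f_max ≈ 8.82 kip/in; adequate

Total weld length L_w = 17 in. Treat welds as unit-width lines.
Polar moment about centroid: J = 2[d³/12 + d(b/2)²] = 2[8.5³/12 + 8.5×2.25²] = 188.4 in³.
Direct shear f_v = P/L_w = 33.6 / 17 = 1.976 kip/in (vertical).
Torsion M = P·e = 33.6 × 9 = 302.4 kip·in.
Critical point at (x, y) = (2.25, 4.25) from centroid. f_tx = M·y/J = 6.821 kip/in; f_ty = M·x/J = 3.611 kip/in.
Resultant f_max = √[f_tx² + (f_v + f_ty)²] = √[6.821² + (1.976 + 3.611)²] = 8.817 kip/in.
Capacity per unit length: φr_n = 0.75 × 0.6 × 90 × (0.707 × 0.4375) = 12.53 kip/in.
8.817 ≤ 12.53 → adequate.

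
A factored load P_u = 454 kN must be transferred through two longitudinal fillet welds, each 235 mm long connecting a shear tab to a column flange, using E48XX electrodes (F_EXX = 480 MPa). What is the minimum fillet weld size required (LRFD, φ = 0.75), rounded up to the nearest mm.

Total weld length L = 470 mm.
Required throat t_e = P_u / (φ × 0.6 F_EXX × L) = 454 / (0.75 × 0.6 × 480 × 470 × 10⁻³) = 4.472 mm.
Required leg w = t_e / 0.707 = 6.325 mm → use 7 mm.

w = 7 mm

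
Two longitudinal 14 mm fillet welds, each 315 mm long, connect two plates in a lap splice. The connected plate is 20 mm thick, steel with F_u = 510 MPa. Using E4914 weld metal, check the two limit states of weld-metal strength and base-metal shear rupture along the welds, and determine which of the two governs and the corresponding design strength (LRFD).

E49XX → F_EXX = 490 MPa.
t_e = 0.707 × 14 = 9.898 mm; L = 630 mm.
Weld metal: φR_n = 0.75 × 0.6 × 490 × 9.898 × 630 × 10⁻³ = 1375 kN.
Base metal (shear rupture): φR_n = 0.75 × 0.6 × 510 × 20 × 630 × 10⁻³ = 2892 kN.
Governing: weld metal.

φR_n ≈ 1370 kN (weld metal governs)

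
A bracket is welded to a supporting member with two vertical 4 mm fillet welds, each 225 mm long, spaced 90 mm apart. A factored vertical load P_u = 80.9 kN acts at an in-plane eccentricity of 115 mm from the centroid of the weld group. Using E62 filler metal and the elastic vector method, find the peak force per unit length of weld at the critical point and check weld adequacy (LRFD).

f_max ≈ 497 N/mm; adequate

E62XX → F_EXX = 620 MPa.
Total weld length L_w = 450 mm. Treat welds as unit-width lines.
Polar moment about centroid: J = 2[d³/12 + d(b/2)²] = 2[225³/12 + 225×45²] = 2810000 mm³.
Direct shear f_v = P/L_w = 80.9×10³ / 450 = 179.8 N/mm (vertical).
Torsion M = P·e = 80.9×10³ × 115 = 9303500 N·mm.
Critical point at (x, y) = (45, 112.5) from centroid. f_tx = M·y/J = 372.5 N/mm; f_ty = M·x/J = 149 N/mm.
Resultant f_max = √[f_tx² + (f_v + f_ty)²] = √[372.5² + (179.8 + 149)²] = 496.9 N/mm.
Capacity per unit length: φr_n = 0.75 × 0.6 × 620 × (0.707 × 4) = 789 N/mm.
496.9 ≤ 789 → adequate.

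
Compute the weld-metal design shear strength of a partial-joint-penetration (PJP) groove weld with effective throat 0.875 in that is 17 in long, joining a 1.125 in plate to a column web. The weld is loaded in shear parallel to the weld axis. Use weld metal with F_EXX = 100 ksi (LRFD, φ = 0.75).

φR_n ≈ 669 kips

Effective throat (given) t_e = 0.875 in.
A_we = 0.875 × 17 = 14.88 in².
F_nw = 0.6 F_EXX = 60 ksi.
φR_n = 0.75 × 60 × 14.88 = 669.4 kips.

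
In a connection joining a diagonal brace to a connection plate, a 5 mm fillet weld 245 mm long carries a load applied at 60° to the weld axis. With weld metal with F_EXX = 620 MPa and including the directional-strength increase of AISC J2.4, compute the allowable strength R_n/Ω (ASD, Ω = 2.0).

R_n/Ω ≈ 226 kN

t_e = 0.707 × 5 = 3.535 mm; A_we = 3.535 × 245 = 866.1 mm².
Directional factor: 1.0 + 0.5 sin^1.5(60°) = 1.403.
F_nw = 0.6 × 620 × 1.403 = 521.9 MPa.
R_n/Ω = (521.9 × 866.1) / 2.0 × 10⁻³ = 226 kN.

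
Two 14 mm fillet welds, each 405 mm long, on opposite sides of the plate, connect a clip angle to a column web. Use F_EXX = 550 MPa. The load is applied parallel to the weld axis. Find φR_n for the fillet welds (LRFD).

φR_n ≈ 1980 kN

Effective throat t_e = 0.707 × 14 = 9.898 mm.
Total length L = 810 mm; A_we = 9.898 × 810 = 8017 mm².
F_nw = 0.6 F_EXX = 0.6 × 550 = 330 MPa.
φR_n = 0.75 × 330 × 8017 × 10⁻³ = 1984 kN.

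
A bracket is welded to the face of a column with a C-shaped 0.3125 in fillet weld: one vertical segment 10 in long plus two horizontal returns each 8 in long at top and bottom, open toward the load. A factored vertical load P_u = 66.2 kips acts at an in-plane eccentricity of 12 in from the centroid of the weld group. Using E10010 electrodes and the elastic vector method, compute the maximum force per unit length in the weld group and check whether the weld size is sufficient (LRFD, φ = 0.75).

f_max ≈ 10.9 kip/in; NOT adequate

E100XX → F_EXX = 100 ksi.
Total weld length L_w = 26 in. Treat welds as unit-width lines.
Centroid: x̄ = 2×8×4 / 26 = 2.462 in from the vertical weld.
Polar moment about centroid: J = I_x + I_y = [10³/12 + 2×8×5²] + [10×2.462² + 2(8³/12 + 8×1.538²)] = 667.1 in³.
Direct shear f_v = P/L_w = 66.2 / 26 = 2.546 kip/in (vertical).
Torsion M = P·e = 66.2 × 12 = 794.4 kip·in.
Critical point at (x, y) = (5.538, 5) from centroid. f_tx = M·y/J = 5.954 kip/in; f_ty = M·x/J = 6.595 kip/in.
Resultant f_max = √[f_tx² + (f_v + f_ty)²] = √[5.954² + (2.546 + 6.595)²] = 10.91 kip/in.
Capacity per unit length: φr_n = 0.75 × 0.6 × 100 × (0.707 × 0.3125) = 9.942 kip/in.
10.91 > 9.942 → NOT adequate.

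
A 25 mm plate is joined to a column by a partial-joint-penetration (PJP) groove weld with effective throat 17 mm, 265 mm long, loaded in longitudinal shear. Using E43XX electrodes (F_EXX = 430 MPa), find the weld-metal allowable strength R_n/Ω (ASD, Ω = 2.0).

R_n/Ω ≈ 581 kN

Effective throat (given) t_e = 17 mm.
A_we = 17 × 265 = 4505 mm².
F_nw = 0.6 F_EXX = 258 MPa.
R_n/Ω = (258 × 4505) / 2.0 × 10⁻³ = 581.1 kN.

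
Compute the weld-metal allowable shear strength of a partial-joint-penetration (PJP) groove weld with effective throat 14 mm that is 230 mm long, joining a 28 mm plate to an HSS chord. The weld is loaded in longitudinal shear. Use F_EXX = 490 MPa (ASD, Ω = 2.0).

R_n/Ω ≈ 473 kN

Effective throat (given) t_e = 14 mm.
A_we = 14 × 230 = 3220 mm².
F_nw = 0.6 F_EXX = 294 MPa.
R_n/Ω = (294 × 3220) / 2.0 × 10⁻³ = 473.3 kN.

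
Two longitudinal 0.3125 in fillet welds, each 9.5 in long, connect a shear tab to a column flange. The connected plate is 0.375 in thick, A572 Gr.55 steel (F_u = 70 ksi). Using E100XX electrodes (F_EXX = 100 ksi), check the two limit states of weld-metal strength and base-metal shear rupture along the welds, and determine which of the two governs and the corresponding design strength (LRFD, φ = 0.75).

φR_n ≈ 189 kips (weld metal governs)

t_e = 0.707 × 0.3125 = 0.2209 in; L = 19 in.
Weld metal: φR_n = 0.75 × 0.6 × 100 × 0.2209 × 19 = 188.9 kips.
Base metal (shear rupture): φR_n = 0.75 × 0.6 × 70 × 0.375 × 19 = 224.4 kips.
Governing: weld metal.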